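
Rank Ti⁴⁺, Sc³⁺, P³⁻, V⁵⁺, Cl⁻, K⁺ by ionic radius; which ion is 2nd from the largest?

Cl⁻

Each ion has 18 electrons. The ranking follows nuclear charge in reverse — greater Z gives a smaller radius. V⁵⁺ (Z=23), Ti⁴⁺ (Z=22), Sc³⁺ (Z=21), K⁺ (Z=19), Cl⁻ (Z=17), P³⁻ (Z=15).
Full ascending order: V⁵⁺ < Ti⁴⁺ < Sc³⁺ < K⁺ < Cl⁻ < P³⁻. Counting from the largest, position 2 is Cl⁻.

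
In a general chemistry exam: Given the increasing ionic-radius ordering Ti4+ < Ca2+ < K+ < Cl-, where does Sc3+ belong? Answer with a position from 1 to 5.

These species are isoelectronic with 18 electrons. The only difference is the number of protons: Ti4+ (Z=22), Sc3+ (Z=21), Ca2+ (Z=20), K+ (Z=19), Cl- (Z=17). The strongest nuclear pull (Ti4+) gives the smallest ion.
With Sc3+ included the full order is Ti4+ < Sc3+ < Ca2+ < K+ < Cl-, so it takes position 2.

2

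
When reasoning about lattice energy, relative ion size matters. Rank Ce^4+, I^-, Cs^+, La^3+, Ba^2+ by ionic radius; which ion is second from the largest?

Isoelectronic series (54 e⁻ each). Size is set by nuclear charge: more protons means a smaller ion. Ce^4+ (Z=58), La^3+ (Z=57), Ba^2+ (Z=56), Cs^+ (Z=55), I^- (Z=53).
So the order is Ce^4+ < La^3+ < Ba^2+ < Cs^+ < I^-; the 2nd-largest ion is Cs^+.

Cs^+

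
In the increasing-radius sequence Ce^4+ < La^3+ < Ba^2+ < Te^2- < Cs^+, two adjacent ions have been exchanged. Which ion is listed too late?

The pair Te^2-, Cs^+ is the wrong way round — both have 54 electrons but Z(Cs)=55 > Z(Te)=52, so Cs^+ should be the smaller of the two. All other adjacent pairs agree with periodic trends, so Cs^+ is the misplaced ion.

Cs^+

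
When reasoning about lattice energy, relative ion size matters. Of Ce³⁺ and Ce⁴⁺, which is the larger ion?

Ce³⁺

For a single element, ionic radius drops as positive charge rises — Ce⁴⁺ < Ce³⁺.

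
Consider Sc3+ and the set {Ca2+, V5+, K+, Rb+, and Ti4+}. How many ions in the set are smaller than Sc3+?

2

V5+ has 18 e⁻ (Z=23), Ti4+ has 18 e⁻ (Z=22), Sc3+ has 18 e⁻ (Z=21), Ca2+ has 18 e⁻ (Z=20), K+ has 18 e⁻ (Z=19), Rb+ has 36 e⁻ (Z=37). V5+ < Ti4+ (both 18 e⁻, Z=23>22); Ti4+ < Sc3+ (isoelectronic, higher Z=22 is smaller); Sc3+ < Ca2+ (both 18 e⁻, Z=21>20); Ca2+ < K+ (isoelectronic, higher Z=20 is smaller); K+ < Rb+ (same group, 1 shell fewer).
Ordering all of them (including Sc3+) by radius gives V5+ < Ti4+ < Sc3+ < Ca2+ < K+ < Rb+. That's 2.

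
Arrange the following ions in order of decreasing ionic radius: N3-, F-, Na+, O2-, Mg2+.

N3- > O2- > F- > Na+ > Mg2+

These species are isoelectronic with 10 electrons. The only difference is the number of protons: Mg2+ (Z=12), Na+ (Z=11), F- (Z=9), O2- (Z=8), N3- (Z=7). The strongest nuclear pull (Mg2+) gives the smallest ion.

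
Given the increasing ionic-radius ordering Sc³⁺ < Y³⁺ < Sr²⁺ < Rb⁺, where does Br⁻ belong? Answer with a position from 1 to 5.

Electron counts and nuclear charges: Sc³⁺ (Z=21, 18 e⁻), Y³⁺ (Z=39, 36 e⁻), Sr²⁺ (Z=38, 36 e⁻), Rb⁺ (Z=37, 36 e⁻), Br⁻ (Z=35, 36 e⁻). Sc³⁺ < Y³⁺ (same group, period 4 vs 5); Y³⁺ < Sr²⁺ (both 36 e⁻, Z=39>38); Sr²⁺ < Rb⁺ (isoelectronic, higher Z=38 is smaller); Rb⁺ < Br⁻ (isoelectronic, higher Z=37 is smaller).
Putting Br⁻ in gives Sc³⁺ < Y³⁺ < Sr²⁺ < Rb⁺ < Br⁻; it lands at slot 5.

5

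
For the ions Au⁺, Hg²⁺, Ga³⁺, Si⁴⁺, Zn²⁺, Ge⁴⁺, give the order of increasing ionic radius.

Si⁴⁺: 10 e⁻, Z=14, Ge⁴⁺: 28 e⁻, Z=32, Ga³⁺: 28 e⁻, Z=31, Zn²⁺: 28 e⁻, Z=30, Hg²⁺: 78 e⁻, Z=80, Au⁺: 78 e⁻, Z=79. Si⁴⁺ < Ge⁴⁺ (same group, period 3 vs 4); Ge⁴⁺ < Ga³⁺ (isoelectronic, higher Z=32 is smaller); Ga³⁺ < Zn²⁺ (isoelectronic, higher Z=31 is smaller); Zn²⁺ < Hg²⁺ (same group, 2 shells fewer); Hg²⁺ < Au⁺ (isoelectronic, higher Z=80 is smaller).

Si⁴⁺ < Ge⁴⁺ < Ga³⁺ < Zn²⁺ < Hg²⁺ < Au⁺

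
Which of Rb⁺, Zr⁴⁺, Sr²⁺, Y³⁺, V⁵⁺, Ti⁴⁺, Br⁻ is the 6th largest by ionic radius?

Ti⁴⁺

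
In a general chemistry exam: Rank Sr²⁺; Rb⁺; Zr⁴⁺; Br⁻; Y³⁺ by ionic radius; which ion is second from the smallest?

All of these have 36 electrons (isoelectronic). With the same electron cloud, the ion with the most protons pulls it in tightest. Nuclear charges: Zr⁴⁺ (Z=40), Y³⁺ (Z=39), Sr²⁺ (Z=38), Rb⁺ (Z=37), Br⁻ (Z=35). Highest Z is smallest.
So the order is Zr⁴⁺ < Y³⁺ < Sr²⁺ < Rb⁺ < Br⁻; the 2nd-smallest ion is Y³⁺.

Y³⁺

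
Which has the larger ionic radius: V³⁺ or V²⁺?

These are all V ions. Removing more electrons (higher positive charge) pulls the remaining electrons in closer, so V³⁺ is smallest and V²⁺ is largest.

V²⁺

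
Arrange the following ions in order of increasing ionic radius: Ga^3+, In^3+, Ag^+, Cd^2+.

First list Z and electron count for each: Ga^3+: 28 e⁻, Z=31, In^3+: 46 e⁻, Z=49, Cd^2+: 46 e⁻, Z=48, Ag^+: 46 e⁻, Z=47. Ga^3+ < In^3+ (same group, period 4 vs 5); In^3+ < Cd^2+ (isoelectronic, higher Z=49 is smaller); Cd^2+ < Ag^+ (isoelectronic, higher Z=48 is smaller).

Ga^3+ < In^3+ < Cd^2+ < Ag^+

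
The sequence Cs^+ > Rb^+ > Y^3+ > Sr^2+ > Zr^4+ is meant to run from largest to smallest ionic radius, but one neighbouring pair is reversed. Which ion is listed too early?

Check each adjacent pair. Y^3+ and Sr^2+ are reversed: both have 36 electrons but Z(Y)=39 > Z(Sr)=38, so Y^3+ should be the smaller of the two. No other neighbouring pair contradicts the periodic trends, so Y^3+ is the ion listed too early.

Y^3+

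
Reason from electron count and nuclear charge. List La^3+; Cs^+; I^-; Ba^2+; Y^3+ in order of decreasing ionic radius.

I^- > Cs^+ > Ba^2+ > La^3+ > Y^3+

First list Z and electron count for each: Y^3+ (Z=39, 36 e⁻), La^3+ (Z=57, 54 e⁻), Ba^2+ (Z=56, 54 e⁻), Cs^+ (Z=55, 54 e⁻), I^- (Z=53, 54 e⁻). Y^3+ < La^3+ (same group, 1 shell fewer); La^3+ < Ba^2+ (isoelectronic, higher Z=57 is smaller); Ba^2+ < Cs^+ (both 54 e⁻, Z=56>55); Cs^+ < I^- (isoelectronic, higher Z=55 is smaller).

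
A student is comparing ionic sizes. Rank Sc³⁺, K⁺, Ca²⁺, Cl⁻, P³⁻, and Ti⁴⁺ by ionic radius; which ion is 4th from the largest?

Ca²⁺

Isoelectronic series (18 e⁻ each). Size is set by nuclear charge: more protons means a smaller ion. Ti⁴⁺ (Z=22), Sc³⁺ (Z=21), Ca²⁺ (Z=20), K⁺ (Z=19), Cl⁻ (Z=17), P³⁻ (Z=15).
So the order is Ti⁴⁺ < Sc³⁺ < Ca²⁺ < K⁺ < Cl⁻ < P³⁻; the 4th-largest ion is Ca²⁺.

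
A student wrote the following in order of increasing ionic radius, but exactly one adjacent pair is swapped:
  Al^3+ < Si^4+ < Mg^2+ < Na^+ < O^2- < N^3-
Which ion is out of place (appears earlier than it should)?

Compare adjacent ions: Si^4+ and Al^3+ share 10 electrons; the higher nuclear charge on Si (Z=14) contracts it more, so Si^4+ < Al^3+ — yet in this increasing list Al^3+ sits before Si^4+. Nothing else is reversed, so Al^3+ should move one place to the right.

Al^3+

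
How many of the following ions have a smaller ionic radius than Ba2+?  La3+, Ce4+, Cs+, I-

Each ion has 54 electrons. The ranking follows nuclear charge in reverse — greater Z gives a smaller radius. Ce4+ (Z=58), La3+ (Z=57), Ba2+ (Z=56), Cs+ (Z=55), I- (Z=53).
Overall: Ce4+ < La3+ < Ba2+ < Cs+ < I-. Ba2+ has 2 below it and 2 above. Count: 2.

2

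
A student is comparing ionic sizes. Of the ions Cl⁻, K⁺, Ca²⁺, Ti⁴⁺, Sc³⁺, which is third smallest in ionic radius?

Ca²⁺

Each ion has 18 electrons. The ranking follows nuclear charge in reverse — greater Z gives a smaller radius. Ti⁴⁺ (Z=22), Sc³⁺ (Z=21), Ca²⁺ (Z=20), K⁺ (Z=19), Cl⁻ (Z=17).
So the order is Ti⁴⁺ < Sc³⁺ < Ca²⁺ < K⁺ < Cl⁻; the 3rd-smallest ion is Ca²⁺.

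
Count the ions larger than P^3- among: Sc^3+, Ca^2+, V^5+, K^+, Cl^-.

Each ion has 18 electrons. The ranking follows nuclear charge in reverse — greater Z gives a smaller radius. V^5+ (Z=23), Sc^3+ (Z=21), Ca^2+ (Z=20), K^+ (Z=19), Cl^- (Z=17), P^3- (Z=15).
Ordering all of them (including P^3-) by radius gives V^5+ < Sc^3+ < Ca^2+ < K^+ < Cl^- < P^3-. That's 0.

0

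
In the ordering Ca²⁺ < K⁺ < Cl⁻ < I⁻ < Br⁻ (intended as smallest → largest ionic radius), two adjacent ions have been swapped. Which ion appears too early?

I⁻

The pair I⁻, Br⁻ is the wrong way round — Br⁻ and I⁻ are in one column with the same charge; the lighter period-4 ion has one fewer shell and is smaller. All other adjacent pairs agree with periodic trends, so I⁻ is the misplaced ion.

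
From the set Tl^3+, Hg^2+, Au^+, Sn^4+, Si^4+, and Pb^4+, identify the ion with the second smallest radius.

Si^4+: 10 e⁻, Z=14, Sn^4+: 46 e⁻, Z=50, Pb^4+: 78 e⁻, Z=82, Tl^3+: 78 e⁻, Z=81, Hg^2+: 78 e⁻, Z=80, Au^+: 78 e⁻, Z=79. Si^4+ < Sn^4+ (same group, 2 shells fewer); Sn^4+ < Pb^4+ (same group, period 5 vs 6); Pb^4+ < Tl^3+ (both 78 e⁻, Z=82>81); Tl^3+ < Hg^2+ (isoelectronic, higher Z=81 is smaller); Hg^2+ < Au^+ (isoelectronic, higher Z=80 is smaller).
Full ascending order: Si^4+ < Sn^4+ < Pb^4+ < Tl^3+ < Hg^2+ < Au^+. Counting from the smallest, position 2 is Sn^4+.

Sn^4+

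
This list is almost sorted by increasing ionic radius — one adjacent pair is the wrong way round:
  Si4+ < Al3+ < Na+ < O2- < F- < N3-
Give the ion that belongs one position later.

Scanning neighbour by neighbour, only O2-/F- violates a trend: F- and O2- share 10 electrons; the higher nuclear charge on F (Z=9) contracts it more, so F- < O2-. That makes O2- the one sitting a position early relative to where it belongs.

O2-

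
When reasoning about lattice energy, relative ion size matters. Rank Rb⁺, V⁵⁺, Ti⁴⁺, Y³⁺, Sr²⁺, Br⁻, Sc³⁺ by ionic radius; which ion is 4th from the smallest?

Y³⁺

Electron counts and nuclear charges: V⁵⁺: 18 e⁻, Z=23, Ti⁴⁺: 18 e⁻, Z=22, Sc³⁺: 18 e⁻, Z=21, Y³⁺: 36 e⁻, Z=39, Sr²⁺: 36 e⁻, Z=38, Rb⁺: 36 e⁻, Z=37, Br⁻: 36 e⁻, Z=35. V⁵⁺ < Ti⁴⁺ (both 18 e⁻, Z=23>22); Ti⁴⁺ < Sc³⁺ (both 18 e⁻, Z=22>21); Sc³⁺ < Y³⁺ (same group, period 4 vs 5); Y³⁺ < Sr²⁺ (isoelectronic, higher Z=39 is smaller); Sr²⁺ < Rb⁺ (isoelectronic, higher Z=38 is smaller); Rb⁺ < Br⁻ (both 36 e⁻, Z=37>35).
That gives V⁵⁺ < Ti⁴⁺ < Sc³⁺ < Y³⁺ < Sr²⁺ < Rb⁺ < Br⁻. From the smallest end, number 4 is Y³⁺.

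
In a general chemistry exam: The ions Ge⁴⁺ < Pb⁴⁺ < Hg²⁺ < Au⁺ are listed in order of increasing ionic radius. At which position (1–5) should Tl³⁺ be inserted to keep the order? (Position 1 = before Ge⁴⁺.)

Ge⁴⁺ (Z=32, 28 e⁻), Pb⁴⁺ (Z=82, 78 e⁻), Tl³⁺ (Z=81, 78 e⁻), Hg²⁺ (Z=80, 78 e⁻), Au⁺ (Z=79, 78 e⁻). Ge⁴⁺ < Pb⁴⁺ (same group, period 4 vs 6); Pb⁴⁺ < Tl³⁺ (isoelectronic, higher Z=82 is smaller); Tl³⁺ < Hg²⁺ (both 78 e⁻, Z=81>80); Hg²⁺ < Au⁺ (both 78 e⁻, Z=80>79).
Putting Tl³⁺ in gives Ge⁴⁺ < Pb⁴⁺ < Tl³⁺ < Hg²⁺ < Au⁺; it lands at slot 3.

3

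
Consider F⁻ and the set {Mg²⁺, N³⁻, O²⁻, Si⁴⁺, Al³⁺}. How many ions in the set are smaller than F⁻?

3

These species are isoelectronic with 10 electrons. The only difference is the number of protons: Si⁴⁺ (Z=14), Al³⁺ (Z=13), Mg²⁺ (Z=12), F⁻ (Z=9), O²⁻ (Z=8), N³⁻ (Z=7). The strongest nuclear pull (Si⁴⁺) gives the smallest ion.
Ordering all of them (including F⁻) by radius gives Si⁴⁺ < Al³⁺ < Mg²⁺ < F⁻ < O²⁻ < N³⁻. Count: 3.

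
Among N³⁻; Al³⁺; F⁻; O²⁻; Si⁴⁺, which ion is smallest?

Si⁴⁺

All of these have 10 electrons (isoelectronic). With the same electron cloud, the ion with the most protons pulls it in tightest. Nuclear charges: Si⁴⁺ (Z=14), Al³⁺ (Z=13), F⁻ (Z=9), O²⁻ (Z=8), N³⁻ (Z=7). Highest Z is smallest.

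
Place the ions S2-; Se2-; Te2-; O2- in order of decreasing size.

Te2- > Se2- > S2- > O2-

These ions sit in one column with identical charge. Each step down the periodic table adds a principal shell, increasing the radius.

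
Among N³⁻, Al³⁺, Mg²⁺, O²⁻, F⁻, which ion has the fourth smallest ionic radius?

Each ion has 10 electrons. The ranking follows nuclear charge in reverse — greater Z gives a smaller radius. Al³⁺ (Z=13), Mg²⁺ (Z=12), F⁻ (Z=9), O²⁻ (Z=8), N³⁻ (Z=7).
So the order is Al³⁺ < Mg²⁺ < F⁻ < O²⁻ < N³⁻; the 4th-smallest ion is O²⁻.

O²⁻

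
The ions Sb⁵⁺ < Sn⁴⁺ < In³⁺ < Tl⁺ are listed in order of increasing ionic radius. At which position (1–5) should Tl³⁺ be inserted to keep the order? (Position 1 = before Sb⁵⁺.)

4

First list Z and electron count for each: Sb⁵⁺ (Z=51, 46 e⁻), Sn⁴⁺ (Z=50, 46 e⁻), In³⁺ (Z=49, 46 e⁻), Tl³⁺ (Z=81, 78 e⁻), Tl⁺ (Z=81, 80 e⁻). Sb⁵⁺ < Sn⁴⁺ (isoelectronic, higher Z=51 is smaller); Sn⁴⁺ < In³⁺ (both 46 e⁻, Z=50>49); In³⁺ < Tl³⁺ (same group, 1 shell fewer); Tl³⁺ < Tl⁺ (higher charge on the same element).
The complete sequence is Sb⁵⁺ < Sn⁴⁺ < In³⁺ < Tl³⁺ < Tl⁺. Tl³⁺ sits at position 4.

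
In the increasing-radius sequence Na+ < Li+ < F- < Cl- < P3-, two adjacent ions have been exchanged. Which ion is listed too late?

Li+

Check each adjacent pair. Na+ and Li+ are reversed: same group and charge — period 2 sits above period 3, so Li+ is smaller. No other neighbouring pair contradicts the periodic trends, so Li+ is the ion listed too late.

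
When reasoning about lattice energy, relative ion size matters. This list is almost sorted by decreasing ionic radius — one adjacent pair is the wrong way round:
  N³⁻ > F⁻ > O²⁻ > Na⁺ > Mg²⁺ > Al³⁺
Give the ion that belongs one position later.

F⁻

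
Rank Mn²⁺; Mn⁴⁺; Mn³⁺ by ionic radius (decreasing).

For a single element, ionic radius drops as positive charge rises — Mn⁴⁺ < Mn²⁺.

Mn²⁺ > Mn³⁺ > Mn⁴⁺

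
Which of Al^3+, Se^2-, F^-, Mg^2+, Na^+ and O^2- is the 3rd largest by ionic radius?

Tabulating Z and e⁻: Al^3+: 10 e⁻, Z=13, Mg^2+: 10 e⁻, Z=12, Na^+: 10 e⁻, Z=11, F^-: 10 e⁻, Z=9, O^2-: 10 e⁻, Z=8, Se^2-: 36 e⁻, Z=34. Al^3+ < Mg^2+ (both 10 e⁻, Z=13>12); Mg^2+ < Na^+ (isoelectronic, higher Z=12 is smaller); Na^+ < F^- (both 10 e⁻, Z=11>9); F^- < O^2- (isoelectronic, higher Z=9 is smaller); O^2- < Se^2- (same group, 2 shells fewer).
So the order is Al^3+ < Mg^2+ < Na^+ < F^- < O^2- < Se^2-; the 3rd-largest ion is F^-.

F^-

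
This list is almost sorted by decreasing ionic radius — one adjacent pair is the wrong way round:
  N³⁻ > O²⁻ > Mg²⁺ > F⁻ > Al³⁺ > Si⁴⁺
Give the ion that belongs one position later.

Compare adjacent ions: both have 10 electrons but Z(Mg)=12 > Z(F)=9, so Mg²⁺ should be the smaller of the two — yet in this decreasing list Mg²⁺ sits before F⁻. Nothing else is reversed, so Mg²⁺ should move one place to the right.

Mg²⁺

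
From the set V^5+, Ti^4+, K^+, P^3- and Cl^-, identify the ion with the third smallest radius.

These species are isoelectronic with 18 electrons. The only difference is the number of protons: V^5+ (Z=23), Ti^4+ (Z=22), K^+ (Z=19), Cl^- (Z=17), P^3- (Z=15). The strongest nuclear pull (V^5+) gives the smallest ion.
That gives V^5+ < Ti^4+ < K^+ < Cl^- < P^3-. From the smallest end, number 3 is K^+.

K^+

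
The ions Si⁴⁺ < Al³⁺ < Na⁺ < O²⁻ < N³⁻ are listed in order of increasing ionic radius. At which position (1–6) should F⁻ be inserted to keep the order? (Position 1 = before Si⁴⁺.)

4

These species are isoelectronic with 10 electrons. The only difference is the number of protons: Si⁴⁺ (Z=14), Al³⁺ (Z=13), Na⁺ (Z=11), F⁻ (Z=9), O²⁻ (Z=8), N³⁻ (Z=7). The strongest nuclear pull (Si⁴⁺) gives the smallest ion.
The complete sequence is Si⁴⁺ < Al³⁺ < Na⁺ < F⁻ < O²⁻ < N³⁻. F⁻ sits at position 4.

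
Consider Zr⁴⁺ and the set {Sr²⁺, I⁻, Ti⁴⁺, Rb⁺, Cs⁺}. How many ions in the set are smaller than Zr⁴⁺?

Electron counts and nuclear charges: Ti⁴⁺ has 18 e⁻ (Z=22), Zr⁴⁺ has 36 e⁻ (Z=40), Sr²⁺ has 36 e⁻ (Z=38), Rb⁺ has 36 e⁻ (Z=37), Cs⁺ has 54 e⁻ (Z=55), I⁻ has 54 e⁻ (Z=53). Ti⁴⁺ < Zr⁴⁺ (same group, period 4 vs 5); Zr⁴⁺ < Sr²⁺ (isoelectronic, higher Z=40 is smaller); Sr²⁺ < Rb⁺ (isoelectronic, higher Z=38 is smaller); Rb⁺ < Cs⁺ (same group, period 5 vs 6); Cs⁺ < I⁻ (both 54 e⁻, Z=55>53).
Relative to Zr⁴⁺, the ions that are smaller are Ti⁴⁺. So 1 is smaller.

1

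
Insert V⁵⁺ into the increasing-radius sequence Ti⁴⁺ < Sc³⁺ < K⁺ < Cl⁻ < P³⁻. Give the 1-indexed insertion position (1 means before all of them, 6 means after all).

1

These species are isoelectronic with 18 electrons. The only difference is the number of protons: V⁵⁺ (Z=23), Ti⁴⁺ (Z=22), Sc³⁺ (Z=21), K⁺ (Z=19), Cl⁻ (Z=17), P³⁻ (Z=15). The strongest nuclear pull (V⁵⁺) gives the smallest ion.
Putting V⁵⁺ in gives V⁵⁺ < Ti⁴⁺ < Sc³⁺ < K⁺ < Cl⁻ < P³⁻; it lands at slot 1.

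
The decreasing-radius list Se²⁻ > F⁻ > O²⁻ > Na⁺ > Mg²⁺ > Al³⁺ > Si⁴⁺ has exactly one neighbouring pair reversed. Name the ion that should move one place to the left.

Compare adjacent ions: F⁻ and O²⁻ share 10 electrons; the higher nuclear charge on F (Z=9) contracts it more, so F⁻ < O²⁻ — yet in this decreasing list F⁻ sits before O²⁻. Nothing else is reversed, so O²⁻ should move one place to the left.

O²⁻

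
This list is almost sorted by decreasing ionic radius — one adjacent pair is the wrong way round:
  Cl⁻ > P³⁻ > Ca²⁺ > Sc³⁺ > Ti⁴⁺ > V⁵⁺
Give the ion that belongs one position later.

The pair Cl⁻, P³⁻ is the wrong way round — they are isoelectronic (18 e⁻) and Cl has more protons than P (17 vs 15), making Cl⁻ smaller. All other adjacent pairs agree with periodic trends, so Cl⁻ is the misplaced ion.

Cl⁻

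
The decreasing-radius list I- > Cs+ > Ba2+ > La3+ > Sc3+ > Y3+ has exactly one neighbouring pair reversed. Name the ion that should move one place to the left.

Y3+

Compare adjacent ions: Sc3+ and Y3+ are in one column with the same charge; the lighter period-4 ion has one fewer shell and is smaller — yet in this decreasing list Sc3+ sits before Y3+. Nothing else is reversed, so Y3+ should move one place to the left.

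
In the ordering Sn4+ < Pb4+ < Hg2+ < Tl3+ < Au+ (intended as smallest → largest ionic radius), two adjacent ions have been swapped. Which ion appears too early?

Hg2+

Check each adjacent pair. Hg2+ and Tl3+ are reversed: both have 78 electrons but Z(Tl)=81 > Z(Hg)=80, so Tl3+ should be the smaller of the two. No other neighbouring pair contradicts the periodic trends, so Hg2+ is the ion listed too early.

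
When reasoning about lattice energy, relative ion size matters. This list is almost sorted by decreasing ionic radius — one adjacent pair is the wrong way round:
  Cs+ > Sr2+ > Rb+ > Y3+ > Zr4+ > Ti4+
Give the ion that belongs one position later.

Sr2+

Compare adjacent ions: they are isoelectronic (36 e⁻) and Sr has more protons than Rb (38 vs 37), making Sr2+ smaller — yet in this decreasing list Sr2+ sits before Rb+. Nothing else is reversed, so Sr2+ should move one place to the right.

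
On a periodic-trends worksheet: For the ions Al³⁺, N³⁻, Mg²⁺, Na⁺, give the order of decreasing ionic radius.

Each ion has 10 electrons. The ranking follows nuclear charge in reverse — greater Z gives a smaller radius. Al³⁺ (Z=13), Mg²⁺ (Z=12), Na⁺ (Z=11), N³⁻ (Z=7).

N³⁻ > Na⁺ > Mg²⁺ > Al³⁺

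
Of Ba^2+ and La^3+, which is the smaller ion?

La^3+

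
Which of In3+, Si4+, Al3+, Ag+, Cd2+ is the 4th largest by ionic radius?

Tabulating Z and e⁻: Si4+ (Z=14, 10 e⁻), Al3+ (Z=13, 10 e⁻), In3+ (Z=49, 46 e⁻), Cd2+ (Z=48, 46 e⁻), Ag+ (Z=47, 46 e⁻). Si4+ < Al3+ (isoelectronic, higher Z=14 is smaller); Al3+ < In3+ (same group, period 3 vs 5); In3+ < Cd2+ (both 46 e⁻, Z=49>48); Cd2+ < Ag+ (both 46 e⁻, Z=48>47).
That gives Si4+ < Al3+ < In3+ < Cd2+ < Ag+. From the largest end, number 4 is Al3+.

Al3+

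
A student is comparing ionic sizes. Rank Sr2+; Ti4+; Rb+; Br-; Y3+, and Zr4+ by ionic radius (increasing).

Ti4+ < Zr4+ < Y3+ < Sr2+ < Rb+ < Br-

First list Z and electron count for each: Ti4+: 18 e⁻, Z=22, Zr4+: 36 e⁻, Z=40, Y3+: 36 e⁻, Z=39, Sr2+: 36 e⁻, Z=38, Rb+: 36 e⁻, Z=37, Br-: 36 e⁻, Z=35. Ti4+ < Zr4+ (same group, 1 shell fewer); Zr4+ < Y3+ (both 36 e⁻, Z=40>39); Y3+ < Sr2+ (both 36 e⁻, Z=39>38); Sr2+ < Rb+ (both 36 e⁻, Z=38>37); Rb+ < Br- (both 36 e⁻, Z=37>35).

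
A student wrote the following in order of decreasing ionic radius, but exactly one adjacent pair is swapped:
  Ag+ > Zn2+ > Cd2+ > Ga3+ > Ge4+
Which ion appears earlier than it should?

The pair Zn2+, Cd2+ is the wrong way round — both in group 12 with the same charge; Zn2+ (period 4) has the smaller radius. All other adjacent pairs agree with periodic trends, so Zn2+ is the misplaced ion.

Zn2+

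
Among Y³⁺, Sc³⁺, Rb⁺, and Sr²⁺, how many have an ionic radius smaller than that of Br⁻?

4

Sc³⁺: 18 e⁻, Z=21, Y³⁺: 36 e⁻, Z=39, Sr²⁺: 36 e⁻, Z=38, Rb⁺: 36 e⁻, Z=37, Br⁻: 36 e⁻, Z=35. Sc³⁺ < Y³⁺ (same group, period 4 vs 5); Y³⁺ < Sr²⁺ (both 36 e⁻, Z=39>38); Sr²⁺ < Rb⁺ (both 36 e⁻, Z=38>37); Rb⁺ < Br⁻ (both 36 e⁻, Z=37>35).
Ordering all of them (including Br⁻) by radius gives Sc³⁺ < Y³⁺ < Sr²⁺ < Rb⁺ < Br⁻. That's 4.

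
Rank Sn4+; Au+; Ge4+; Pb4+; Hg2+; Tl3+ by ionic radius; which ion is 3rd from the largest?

Tl3+

First list Z and electron count for each: Ge4+ (Z=32, 28 e⁻), Sn4+ (Z=50, 46 e⁻), Pb4+ (Z=82, 78 e⁻), Tl3+ (Z=81, 78 e⁻), Hg2+ (Z=80, 78 e⁻), Au+ (Z=79, 78 e⁻). Ge4+ < Sn4+ (same group, period 4 vs 5); Sn4+ < Pb4+ (same group, period 5 vs 6); Pb4+ < Tl3+ (isoelectronic, higher Z=82 is smaller); Tl3+ < Hg2+ (both 78 e⁻, Z=81>80); Hg2+ < Au+ (isoelectronic, higher Z=80 is smaller).
Ordering: Ge4+ < Sn4+ < Pb4+ < Tl3+ < Hg2+ < Au+. The 3rd largest is Tl3+.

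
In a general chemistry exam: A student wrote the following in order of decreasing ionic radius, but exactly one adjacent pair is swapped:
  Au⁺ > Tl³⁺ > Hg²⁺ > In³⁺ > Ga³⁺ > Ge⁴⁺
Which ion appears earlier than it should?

Tl³⁺

Scanning neighbour by neighbour, only Tl³⁺/Hg²⁺ violates a trend: Tl³⁺ and Hg²⁺ share 78 electrons; the higher nuclear charge on Tl (Z=81) contracts it more, so Tl³⁺ < Hg²⁺. That makes Tl³⁺ the one sitting a position early relative to where it belongs.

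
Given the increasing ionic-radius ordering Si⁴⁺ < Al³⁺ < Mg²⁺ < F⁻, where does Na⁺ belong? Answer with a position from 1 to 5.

4

Isoelectronic series (10 e⁻ each). Size is set by nuclear charge: more protons means a smaller ion. Si⁴⁺ (Z=14), Al³⁺ (Z=13), Mg²⁺ (Z=12), Na⁺ (Z=11), F⁻ (Z=9).
Putting Na⁺ in gives Si⁴⁺ < Al³⁺ < Mg²⁺ < Na⁺ < F⁻; it lands at slot 4.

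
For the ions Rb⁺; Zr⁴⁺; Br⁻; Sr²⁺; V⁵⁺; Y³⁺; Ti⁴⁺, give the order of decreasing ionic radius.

Br⁻ > Rb⁺ > Sr²⁺ > Y³⁺ > Zr⁴⁺ > Ti⁴⁺ > V⁵⁺

First list Z and electron count for each: V⁵⁺ has 18 e⁻ (Z=23), Ti⁴⁺ has 18 e⁻ (Z=22), Zr⁴⁺ has 36 e⁻ (Z=40), Y³⁺ has 36 e⁻ (Z=39), Sr²⁺ has 36 e⁻ (Z=38), Rb⁺ has 36 e⁻ (Z=37), Br⁻ has 36 e⁻ (Z=35). V⁵⁺ < Ti⁴⁺ (isoelectronic, higher Z=23 is smaller); Ti⁴⁺ < Zr⁴⁺ (same group, 1 shell fewer); Zr⁴⁺ < Y³⁺ (isoelectronic, higher Z=40 is smaller); Y³⁺ < Sr²⁺ (both 36 e⁻, Z=39>38); Sr²⁺ < Rb⁺ (isoelectronic, higher Z=38 is smaller); Rb⁺ < Br⁻ (both 36 e⁻, Z=37>35).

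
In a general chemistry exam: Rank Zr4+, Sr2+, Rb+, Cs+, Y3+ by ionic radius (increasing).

Zr4+ < Y3+ < Sr2+ < Rb+ < Cs+

Tabulating Z and e⁻: Zr4+ has 36 e⁻ (Z=40), Y3+ has 36 e⁻ (Z=39), Sr2+ has 36 e⁻ (Z=38), Rb+ has 36 e⁻ (Z=37), Cs+ has 54 e⁻ (Z=55). Zr4+ < Y3+ (isoelectronic, higher Z=40 is smaller); Y3+ < Sr2+ (isoelectronic, higher Z=39 is smaller); Sr2+ < Rb+ (isoelectronic, higher Z=38 is smaller); Rb+ < Cs+ (same group, period 5 vs 6).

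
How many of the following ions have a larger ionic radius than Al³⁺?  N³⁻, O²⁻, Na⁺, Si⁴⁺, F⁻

4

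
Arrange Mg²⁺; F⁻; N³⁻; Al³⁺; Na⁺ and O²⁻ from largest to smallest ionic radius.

N³⁻ > O²⁻ > F⁻ > Na⁺ > Mg²⁺ > Al³⁺

Each ion has 10 electrons. The ranking follows nuclear charge in reverse — greater Z gives a smaller radius. Al³⁺ (Z=13), Mg²⁺ (Z=12), Na⁺ (Z=11), F⁻ (Z=9), O²⁻ (Z=8), N³⁻ (Z=7).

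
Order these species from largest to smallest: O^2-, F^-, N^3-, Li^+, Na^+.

Li^+ (Z=3, 2 e⁻), Na^+ (Z=11, 10 e⁻), F^- (Z=9, 10 e⁻), O^2- (Z=8, 10 e⁻), N^3- (Z=7, 10 e⁻). Li^+ < Na^+ (same group, 1 shell fewer); Na^+ < F^- (both 10 e⁻, Z=11>9); F^- < O^2- (both 10 e⁻, Z=9>8); O^2- < N^3- (isoelectronic, higher Z=8 is smaller).

N^3- > O^2- > F^- > Na^+ > Li^+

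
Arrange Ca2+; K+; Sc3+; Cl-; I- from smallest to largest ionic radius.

First list Z and electron count for each: Sc3+: 18 e⁻, Z=21, Ca2+: 18 e⁻, Z=20, K+: 18 e⁻, Z=19, Cl-: 18 e⁻, Z=17, I-: 54 e⁻, Z=53. Sc3+ < Ca2+ (isoelectronic, higher Z=21 is smaller); Ca2+ < K+ (isoelectronic, higher Z=20 is smaller); K+ < Cl- (both 18 e⁻, Z=19>17); Cl- < I- (same group, period 3 vs 5).

Sc3+ < Ca2+ < K+ < Cl- < I-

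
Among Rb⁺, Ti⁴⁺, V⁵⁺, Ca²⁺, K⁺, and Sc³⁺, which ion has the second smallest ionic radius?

Ti⁴⁺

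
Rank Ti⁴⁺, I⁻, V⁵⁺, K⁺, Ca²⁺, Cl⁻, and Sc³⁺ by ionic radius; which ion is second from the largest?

First list Z and electron count for each: V⁵⁺ (Z=23, 18 e⁻), Ti⁴⁺ (Z=22, 18 e⁻), Sc³⁺ (Z=21, 18 e⁻), Ca²⁺ (Z=20, 18 e⁻), K⁺ (Z=19, 18 e⁻), Cl⁻ (Z=17, 18 e⁻), I⁻ (Z=53, 54 e⁻). V⁵⁺ < Ti⁴⁺ (isoelectronic, higher Z=23 is smaller); Ti⁴⁺ < Sc³⁺ (both 18 e⁻, Z=22>21); Sc³⁺ < Ca²⁺ (isoelectronic, higher Z=21 is smaller); Ca²⁺ < K⁺ (both 18 e⁻, Z=20>19); K⁺ < Cl⁻ (isoelectronic, higher Z=19 is smaller); Cl⁻ < I⁻ (same group, 2 shells fewer).
Full ascending order: V⁵⁺ < Ti⁴⁺ < Sc³⁺ < Ca²⁺ < K⁺ < Cl⁻ < I⁻. Counting from the largest, position 2 is Cl⁻.

Cl⁻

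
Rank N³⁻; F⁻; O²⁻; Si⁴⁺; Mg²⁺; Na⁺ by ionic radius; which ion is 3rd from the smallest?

Na⁺

All of these have 10 electrons (isoelectronic). With the same electron cloud, the ion with the most protons pulls it in tightest. Nuclear charges: Si⁴⁺ (Z=14), Mg²⁺ (Z=12), Na⁺ (Z=11), F⁻ (Z=9), O²⁻ (Z=8), N³⁻ (Z=7). Highest Z is smallest.
So the order is Si⁴⁺ < Mg²⁺ < Na⁺ < F⁻ < O²⁻ < N³⁻; the 3rd-smallest ion is Na⁺.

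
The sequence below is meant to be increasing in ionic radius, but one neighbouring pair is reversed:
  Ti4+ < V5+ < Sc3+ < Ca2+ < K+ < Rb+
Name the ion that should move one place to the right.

Check each adjacent pair. Ti4+ and V5+ are reversed: V5+ and Ti4+ share 18 electrons; the higher nuclear charge on V (Z=23) contracts it more, so V5+ < Ti4+. No other neighbouring pair contradicts the periodic trends, so Ti4+ is the ion listed too early.

Ti4+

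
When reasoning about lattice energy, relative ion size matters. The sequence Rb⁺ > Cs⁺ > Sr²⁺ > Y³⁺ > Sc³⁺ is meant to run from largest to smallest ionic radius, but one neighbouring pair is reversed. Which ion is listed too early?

Compare adjacent ions: Rb⁺ and Cs⁺ are in one column with the same charge; the lighter period-5 ion has one fewer shell and is smaller — yet in this decreasing list Rb⁺ sits before Cs⁺. Nothing else is reversed, so Rb⁺ should move one place to the right.

Rb⁺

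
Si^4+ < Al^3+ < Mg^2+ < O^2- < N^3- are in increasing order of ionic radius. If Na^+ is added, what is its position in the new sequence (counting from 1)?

4

Each ion has 10 electrons. The ranking follows nuclear charge in reverse — greater Z gives a smaller radius. Si^4+ (Z=14), Al^3+ (Z=13), Mg^2+ (Z=12), Na^+ (Z=11), O^2- (Z=8), N^3- (Z=7).
With Na^+ included the full order is Si^4+ < Al^3+ < Mg^2+ < Na^+ < O^2- < N^3-, so it takes position 4.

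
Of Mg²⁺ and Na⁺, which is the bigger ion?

Na⁺

These species are isoelectronic with 10 electrons. The only difference is the number of protons: Mg²⁺ (Z=12), Na⁺ (Z=11). The strongest nuclear pull (Mg²⁺) gives the smallest ion.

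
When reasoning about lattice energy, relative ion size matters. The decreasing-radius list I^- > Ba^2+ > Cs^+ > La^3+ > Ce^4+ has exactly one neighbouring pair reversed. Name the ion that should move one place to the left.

Cs^+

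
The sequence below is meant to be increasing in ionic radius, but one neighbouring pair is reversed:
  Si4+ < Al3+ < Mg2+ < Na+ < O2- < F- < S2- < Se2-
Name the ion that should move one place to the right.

O2-

Scanning neighbour by neighbour, only O2-/F- violates a trend: they are isoelectronic (10 e⁻) and F has more protons than O (9 vs 8), making F- smaller. That makes O2- the one sitting a position early relative to where it belongs.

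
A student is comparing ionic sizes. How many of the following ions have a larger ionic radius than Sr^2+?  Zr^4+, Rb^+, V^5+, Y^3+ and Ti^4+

V^5+ (Z=23, 18 e⁻), Ti^4+ (Z=22, 18 e⁻), Zr^4+ (Z=40, 36 e⁻), Y^3+ (Z=39, 36 e⁻), Sr^2+ (Z=38, 36 e⁻), Rb^+ (Z=37, 36 e⁻). V^5+ < Ti^4+ (isoelectronic, higher Z=23 is smaller); Ti^4+ < Zr^4+ (same group, period 4 vs 5); Zr^4+ < Y^3+ (both 36 e⁻, Z=40>39); Y^3+ < Sr^2+ (both 36 e⁻, Z=39>38); Sr^2+ < Rb^+ (both 36 e⁻, Z=38>37).
Ordering all of them (including Sr^2+) by radius gives V^5+ < Ti^4+ < Zr^4+ < Y^3+ < Sr^2+ < Rb^+. That's 1.

1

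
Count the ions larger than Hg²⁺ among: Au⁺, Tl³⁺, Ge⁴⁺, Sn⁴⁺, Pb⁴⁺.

Tabulating Z and e⁻: Ge⁴⁺ (Z=32, 28 e⁻), Sn⁴⁺ (Z=50, 46 e⁻), Pb⁴⁺ (Z=82, 78 e⁻), Tl³⁺ (Z=81, 78 e⁻), Hg²⁺ (Z=80, 78 e⁻), Au⁺ (Z=79, 78 e⁻). Ge⁴⁺ < Sn⁴⁺ (same group, period 4 vs 5); Sn⁴⁺ < Pb⁴⁺ (same group, 1 shell fewer); Pb⁴⁺ < Tl³⁺ (both 78 e⁻, Z=82>81); Tl³⁺ < Hg²⁺ (both 78 e⁻, Z=81>80); Hg²⁺ < Au⁺ (both 78 e⁻, Z=80>79).
Placing each against Hg²⁺: smaller — Ge⁴⁺, Sn⁴⁺, Pb⁴⁺, Tl³⁺; larger — Au⁺. That's 1.

1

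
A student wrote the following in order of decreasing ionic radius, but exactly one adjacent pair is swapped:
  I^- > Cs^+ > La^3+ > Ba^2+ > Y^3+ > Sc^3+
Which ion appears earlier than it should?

La^3+

Compare adjacent ions: they are isoelectronic (54 e⁻) and La has more protons than Ba (57 vs 56), making La^3+ smaller — yet in this decreasing list La^3+ sits before Ba^2+. Nothing else is reversed, so La^3+ should move one place to the right.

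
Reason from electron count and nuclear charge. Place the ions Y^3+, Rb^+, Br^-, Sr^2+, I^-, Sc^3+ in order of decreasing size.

Electron counts and nuclear charges: Sc^3+ has 18 e⁻ (Z=21), Y^3+ has 36 e⁻ (Z=39), Sr^2+ has 36 e⁻ (Z=38), Rb^+ has 36 e⁻ (Z=37), Br^- has 36 e⁻ (Z=35), I^- has 54 e⁻ (Z=53). Sc^3+ < Y^3+ (same group, 1 shell fewer); Y^3+ < Sr^2+ (isoelectronic, higher Z=39 is smaller); Sr^2+ < Rb^+ (both 36 e⁻, Z=38>37); Rb^+ < Br^- (both 36 e⁻, Z=37>35); Br^- < I^- (same group, period 4 vs 5).

I^- > Br^- > Rb^+ > Sr^2+ > Y^3+ > Sc^3+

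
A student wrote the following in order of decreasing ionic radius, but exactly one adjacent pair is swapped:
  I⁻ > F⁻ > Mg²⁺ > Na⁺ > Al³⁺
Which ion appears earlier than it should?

Mg²⁺

Compare adjacent ions: they are isoelectronic (10 e⁻) and Mg has more protons than Na (12 vs 11), making Mg²⁺ smaller — yet in this decreasing list Mg²⁺ sits before Na⁺. Nothing else is reversed, so Mg²⁺ should move one place to the right.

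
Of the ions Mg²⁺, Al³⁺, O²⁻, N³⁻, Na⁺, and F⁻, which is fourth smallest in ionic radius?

Each ion has 10 electrons. The ranking follows nuclear charge in reverse — greater Z gives a smaller radius. Al³⁺ (Z=13), Mg²⁺ (Z=12), Na⁺ (Z=11), F⁻ (Z=9), O²⁻ (Z=8), N³⁻ (Z=7).
Full ascending order: Al³⁺ < Mg²⁺ < Na⁺ < F⁻ < O²⁻ < N³⁻. Counting from the smallest, position 4 is F⁻.

F⁻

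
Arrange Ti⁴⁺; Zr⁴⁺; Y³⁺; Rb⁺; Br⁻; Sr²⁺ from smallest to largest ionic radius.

First list Z and electron count for each: Ti⁴⁺ (Z=22, 18 e⁻), Zr⁴⁺ (Z=40, 36 e⁻), Y³⁺ (Z=39, 36 e⁻), Sr²⁺ (Z=38, 36 e⁻), Rb⁺ (Z=37, 36 e⁻), Br⁻ (Z=35, 36 e⁻). Ti⁴⁺ < Zr⁴⁺ (same group, 1 shell fewer); Zr⁴⁺ < Y³⁺ (both 36 e⁻, Z=40>39); Y³⁺ < Sr²⁺ (isoelectronic, higher Z=39 is smaller); Sr²⁺ < Rb⁺ (both 36 e⁻, Z=38>37); Rb⁺ < Br⁻ (isoelectronic, higher Z=37 is smaller).

Ti⁴⁺ < Zr⁴⁺ < Y³⁺ < Sr²⁺ < Rb⁺ < Br⁻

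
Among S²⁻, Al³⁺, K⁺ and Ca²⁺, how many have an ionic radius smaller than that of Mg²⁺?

First list Z and electron count for each: Al³⁺ has 10 e⁻ (Z=13), Mg²⁺ has 10 e⁻ (Z=12), Ca²⁺ has 18 e⁻ (Z=20), K⁺ has 18 e⁻ (Z=19), S²⁻ has 18 e⁻ (Z=16). Al³⁺ < Mg²⁺ (isoelectronic, higher Z=13 is smaller); Mg²⁺ < Ca²⁺ (same group, 1 shell fewer); Ca²⁺ < K⁺ (both 18 e⁻, Z=20>19); K⁺ < S²⁻ (isoelectronic, higher Z=19 is smaller).
Ordering all of them (including Mg²⁺) by radius gives Al³⁺ < Mg²⁺ < Ca²⁺ < K⁺ < S²⁻. That's 1.

1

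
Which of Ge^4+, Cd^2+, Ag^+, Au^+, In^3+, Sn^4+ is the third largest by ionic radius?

Cd^2+

Work out protons and electrons: Ge^4+ has 28 e⁻ (Z=32), Sn^4+ has 46 e⁻ (Z=50), In^3+ has 46 e⁻ (Z=49), Cd^2+ has 46 e⁻ (Z=48), Ag^+ has 46 e⁻ (Z=47), Au^+ has 78 e⁻ (Z=79). Ge^4+ < Sn^4+ (same group, period 4 vs 5); Sn^4+ < In^3+ (isoelectronic, higher Z=50 is smaller); In^3+ < Cd^2+ (isoelectronic, higher Z=49 is smaller); Cd^2+ < Ag^+ (both 46 e⁻, Z=48>47); Ag^+ < Au^+ (same group, period 5 vs 6).
Ordering: Ge^4+ < Sn^4+ < In^3+ < Cd^2+ < Ag^+ < Au^+. The third largest is Cd^2+.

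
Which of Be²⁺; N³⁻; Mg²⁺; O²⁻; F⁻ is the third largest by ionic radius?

F⁻

Be²⁺ (Z=4, 2 e⁻), Mg²⁺ (Z=12, 10 e⁻), F⁻ (Z=9, 10 e⁻), O²⁻ (Z=8, 10 e⁻), N³⁻ (Z=7, 10 e⁻). Be²⁺ < Mg²⁺ (same group, period 2 vs 3); Mg²⁺ < F⁻ (both 10 e⁻, Z=12>9); F⁻ < O²⁻ (isoelectronic, higher Z=9 is smaller); O²⁻ < N³⁻ (isoelectronic, higher Z=8 is smaller).
Full ascending order: Be²⁺ < Mg²⁺ < F⁻ < O²⁻ < N³⁻. Counting from the largest, position 3 is F⁻.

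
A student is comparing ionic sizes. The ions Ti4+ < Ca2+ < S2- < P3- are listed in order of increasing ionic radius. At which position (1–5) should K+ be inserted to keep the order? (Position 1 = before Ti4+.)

3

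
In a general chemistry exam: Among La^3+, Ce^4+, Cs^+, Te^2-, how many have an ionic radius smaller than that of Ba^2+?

2

Isoelectronic series (54 e⁻ each). Size is set by nuclear charge: more protons means a smaller ion. Ce^4+ (Z=58), La^3+ (Z=57), Ba^2+ (Z=56), Cs^+ (Z=55), Te^2- (Z=52).
Relative to Ba^2+, the ions that are smaller are Ce^4+, La^3+. That's 2.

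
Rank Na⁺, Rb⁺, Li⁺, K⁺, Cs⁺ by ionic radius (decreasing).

Cs⁺ > Rb⁺ > K⁺ > Na⁺ > Li⁺

Same group, same charge. Going down the group adds an extra shell of electrons, so the ion gets larger: Li⁺ is highest in the group and smallest.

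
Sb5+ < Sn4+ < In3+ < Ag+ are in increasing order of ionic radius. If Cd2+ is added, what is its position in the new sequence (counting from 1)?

4

Isoelectronic series (46 e⁻ each). Size is set by nuclear charge: more protons means a smaller ion. Sb5+ (Z=51), Sn4+ (Z=50), In3+ (Z=49), Cd2+ (Z=48), Ag+ (Z=47).
Putting Cd2+ in gives Sb5+ < Sn4+ < In3+ < Cd2+ < Ag+; it lands at slot 4.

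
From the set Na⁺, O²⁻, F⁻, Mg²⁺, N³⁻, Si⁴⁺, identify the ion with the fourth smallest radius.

These species are isoelectronic with 10 electrons. The only difference is the number of protons: Si⁴⁺ (Z=14), Mg²⁺ (Z=12), Na⁺ (Z=11), F⁻ (Z=9), O²⁻ (Z=8), N³⁻ (Z=7). The strongest nuclear pull (Si⁴⁺) gives the smallest ion.
Ordering: Si⁴⁺ < Mg²⁺ < Na⁺ < F⁻ < O²⁻ < N³⁻. The fourth smallest is F⁻.

F⁻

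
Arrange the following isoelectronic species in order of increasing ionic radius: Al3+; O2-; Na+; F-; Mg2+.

Each ion has 10 electrons. The ranking follows nuclear charge in reverse — greater Z gives a smaller radius. Al3+ (Z=13), Mg2+ (Z=12), Na+ (Z=11), F- (Z=9), O2- (Z=8).

Al3+ < Mg2+ < Na+ < F- < O2-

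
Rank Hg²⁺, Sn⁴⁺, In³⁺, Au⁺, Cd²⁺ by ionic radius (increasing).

Sn⁴⁺ < In³⁺ < Cd²⁺ < Hg²⁺ < Au⁺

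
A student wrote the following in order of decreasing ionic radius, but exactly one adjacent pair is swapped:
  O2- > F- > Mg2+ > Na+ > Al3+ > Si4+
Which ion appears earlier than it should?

Mg2+

Scanning neighbour by neighbour, only Mg2+/Na+ violates a trend: they are isoelectronic (10 e⁻) and Mg has more protons than Na (12 vs 11), making Mg2+ smaller. That makes Mg2+ the one sitting a position early relative to where it belongs.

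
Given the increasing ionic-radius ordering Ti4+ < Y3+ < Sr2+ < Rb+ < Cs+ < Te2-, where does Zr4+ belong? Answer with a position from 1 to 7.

First list Z and electron count for each: Ti4+: 18 e⁻, Z=22, Zr4+: 36 e⁻, Z=40, Y3+: 36 e⁻, Z=39, Sr2+: 36 e⁻, Z=38, Rb+: 36 e⁻, Z=37, Cs+: 54 e⁻, Z=55, Te2-: 54 e⁻, Z=52. Ti4+ < Zr4+ (same group, period 4 vs 5); Zr4+ < Y3+ (both 36 e⁻, Z=40>39); Y3+ < Sr2+ (both 36 e⁻, Z=39>38); Sr2+ < Rb+ (both 36 e⁻, Z=38>37); Rb+ < Cs+ (same group, period 5 vs 6); Cs+ < Te2- (isoelectronic, higher Z=55 is smaller).
Putting Zr4+ in gives Ti4+ < Zr4+ < Y3+ < Sr2+ < Rb+ < Cs+ < Te2-; it lands at slot 2.

2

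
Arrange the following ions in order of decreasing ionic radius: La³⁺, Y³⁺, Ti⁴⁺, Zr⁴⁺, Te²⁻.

Work out protons and electrons: Ti⁴⁺: 18 e⁻, Z=22, Zr⁴⁺: 36 e⁻, Z=40, Y³⁺: 36 e⁻, Z=39, La³⁺: 54 e⁻, Z=57, Te²⁻: 54 e⁻, Z=52. Ti⁴⁺ < Zr⁴⁺ (same group, 1 shell fewer); Zr⁴⁺ < Y³⁺ (both 36 e⁻, Z=40>39); Y³⁺ < La³⁺ (same group, 1 shell fewer); La³⁺ < Te²⁻ (isoelectronic, higher Z=57 is smaller).

Te²⁻ > La³⁺ > Y³⁺ > Zr⁴⁺ > Ti⁴⁺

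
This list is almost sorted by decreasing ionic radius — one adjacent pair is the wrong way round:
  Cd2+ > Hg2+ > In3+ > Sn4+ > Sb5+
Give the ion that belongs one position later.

Cd2+

Compare adjacent ions: both in group 12 with the same charge; Cd2+ (period 5) has the smaller radius — yet in this decreasing list Cd2+ sits before Hg2+. Nothing else is reversed, so Cd2+ should move one place to the right.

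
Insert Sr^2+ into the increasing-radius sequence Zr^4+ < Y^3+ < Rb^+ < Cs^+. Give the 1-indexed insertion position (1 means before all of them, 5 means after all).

3

Zr^4+ has 36 e⁻ (Z=40), Y^3+ has 36 e⁻ (Z=39), Sr^2+ has 36 e⁻ (Z=38), Rb^+ has 36 e⁻ (Z=37), Cs^+ has 54 e⁻ (Z=55). Zr^4+ < Y^3+ (both 36 e⁻, Z=40>39); Y^3+ < Sr^2+ (both 36 e⁻, Z=39>38); Sr^2+ < Rb^+ (isoelectronic, higher Z=38 is smaller); Rb^+ < Cs^+ (same group, 1 shell fewer).
The complete sequence is Zr^4+ < Y^3+ < Sr^2+ < Rb^+ < Cs^+. Sr^2+ sits at position 3.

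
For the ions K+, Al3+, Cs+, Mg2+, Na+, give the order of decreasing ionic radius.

Al3+ has 10 e⁻ (Z=13), Mg2+ has 10 e⁻ (Z=12), Na+ has 10 e⁻ (Z=11), K+ has 18 e⁻ (Z=19), Cs+ has 54 e⁻ (Z=55). Al3+ < Mg2+ (both 10 e⁻, Z=13>12); Mg2+ < Na+ (isoelectronic, higher Z=12 is smaller); Na+ < K+ (same group, period 3 vs 4); K+ < Cs+ (same group, period 4 vs 6).

Cs+ > K+ > Na+ > Mg2+ > Al3+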